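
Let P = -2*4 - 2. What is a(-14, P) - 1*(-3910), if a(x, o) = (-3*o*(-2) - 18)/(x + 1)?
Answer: 3916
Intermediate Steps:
P = -10 (P = -8 - 2 = -10)
a(x, o) = (-18 + 6*o)/(1 + x) (a(x, o) = (6*o - 18)/(1 + x) = (-18 + 6*o)/(1 + x))
a(-14, P) - 1*(-3910) = 6*(-3 - 10)/(1 - 14) - 1*(-3910) = 6*(-13)/(-13) + 3910 = 6*(-1/13)*(-13) + 3910 = 6 + 3910 = 3916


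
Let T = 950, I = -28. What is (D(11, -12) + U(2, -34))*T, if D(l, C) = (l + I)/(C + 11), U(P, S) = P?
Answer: 18050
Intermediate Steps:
D(l, C) = (-28 + l)/(11 + C) (D(l, C) = (l - 28)/(C + 11) = (-28 + l)/(11 + C))
(D(11, -12) + U(2, -34))*T = ((-28 + 11)/(11 - 12) + 2)*950 = (-17/(-1) + 2)*950 = (-1*(-17) + 2)*950 = (17 + 2)*950 = 19*950 = 18050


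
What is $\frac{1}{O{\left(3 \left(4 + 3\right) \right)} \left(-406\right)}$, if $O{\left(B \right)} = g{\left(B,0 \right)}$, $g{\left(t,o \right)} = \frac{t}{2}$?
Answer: $- \frac{1}{4263} \approx -0.00023458$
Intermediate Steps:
$g{\left(t,o \right)} = \frac{t}{2}$ ($g{\left(t,o \right)} = t \frac{1}{2} = \frac{t}{2}$)
$O{\left(B \right)} = \frac{B}{2}$
$\frac{1}{O{\left(3 \left(4 + 3\right) \right)} \left(-406\right)} = \frac{1}{\frac{3 \left(4 + 3\right)}{2} \left(-406\right)} = \frac{1}{\frac{3 \cdot 7}{2} \left(-406\right)} = \frac{1}{\frac{1}{2} \cdot 21 \left(-406\right)} = \frac{1}{\frac{21}{2} \left(-406\right)} = \frac{1}{-4263} = - \frac{1}{4263}$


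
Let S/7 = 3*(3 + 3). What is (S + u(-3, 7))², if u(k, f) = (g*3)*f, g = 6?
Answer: 63504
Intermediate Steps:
S = 126 (S = 7*(3*(3 + 3)) = 7*(3*6) = 7*18 = 126)
u(k, f) = 18*f (u(k, f) = (6*3)*f = 18*f)
(S + u(-3, 7))² = (126 + 18*7)² = (126 + 126)² = 252² = 63504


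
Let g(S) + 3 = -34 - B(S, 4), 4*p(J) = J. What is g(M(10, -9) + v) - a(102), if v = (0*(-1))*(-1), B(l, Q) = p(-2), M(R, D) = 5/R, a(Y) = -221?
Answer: 369/2 ≈ 184.50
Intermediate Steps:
p(J) = J/4
B(l, Q) = -½ (B(l, Q) = (¼)*(-2) = -½)
v = 0 (v = 0*(-1) = 0)
g(S) = -73/2 (g(S) = -3 + (-34 - 1*(-½)) = -3 + (-34 + ½) = -3 - 67/2 = -73/2)
g(M(10, -9) + v) - a(102) = -73/2 - 1*(-221) = -73/2 + 221 = 369/2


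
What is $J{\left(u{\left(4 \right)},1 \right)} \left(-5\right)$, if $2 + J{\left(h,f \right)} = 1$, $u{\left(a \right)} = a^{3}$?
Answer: $5$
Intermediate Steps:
$J{\left(h,f \right)} = -1$ ($J{\left(h,f \right)} = -2 + 1 = -1$)
$J{\left(u{\left(4 \right)},1 \right)} \left(-5\right) = \left(-1\right) \left(-5\right) = 5$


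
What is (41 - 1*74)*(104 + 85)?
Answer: -6237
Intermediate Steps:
(41 - 1*74)*(104 + 85) = (41 - 74)*189 = -33*189 = -6237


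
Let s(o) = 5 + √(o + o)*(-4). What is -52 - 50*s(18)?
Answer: 898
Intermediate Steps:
s(o) = 5 - 4*√2*√o (s(o) = 5 + √(2*o)*(-4) = 5 + (√2*√o)*(-4) = 5 - 4*√2*√o)
-52 - 50*s(18) = -52 - 50*(5 - 4*√2*√18) = -52 - 50*(5 - 4*√2*3*√2) = -52 - 50*(5 - 24) = -52 - 50*(-19) = -52 + 950 = 898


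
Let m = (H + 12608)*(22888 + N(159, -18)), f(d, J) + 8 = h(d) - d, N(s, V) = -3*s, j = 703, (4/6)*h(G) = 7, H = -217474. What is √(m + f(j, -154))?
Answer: I*√18365010506/2 ≈ 67759.0*I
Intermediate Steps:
h(G) = 21/2 (h(G) = (3/2)*7 = 21/2)
f(d, J) = 5/2 - d (f(d, J) = -8 + (21/2 - d) = 5/2 - d)
m = -4591251926 (m = (-217474 + 12608)*(22888 - 3*159) = -204866*(22888 - 477) = -204866*22411 = -4591251926)
√(m + f(j, -154)) = √(-4591251926 + (5/2 - 1*703)) = √(-4591251926 + (5/2 - 703)) = √(-4591251926 - 1401/2) = √(-9182505253/2) = I*√18365010506/2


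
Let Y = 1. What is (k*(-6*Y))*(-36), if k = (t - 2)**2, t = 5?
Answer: 1944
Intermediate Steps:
k = 9 (k = (5 - 2)**2 = 3**2 = 9)
(k*(-6*Y))*(-36) = (9*(-6*1))*(-36) = (9*(-6))*(-36) = -54*(-36) = 1944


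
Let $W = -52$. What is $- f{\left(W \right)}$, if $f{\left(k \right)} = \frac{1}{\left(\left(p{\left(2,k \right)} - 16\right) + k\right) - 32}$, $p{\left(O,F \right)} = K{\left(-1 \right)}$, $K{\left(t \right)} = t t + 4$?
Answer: $\frac{1}{95} \approx 0.010526$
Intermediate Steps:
$K{\left(t \right)} = 4 + t^{2}$ ($K{\left(t \right)} = t^{2} + 4 = 4 + t^{2}$)
$p{\left(O,F \right)} = 5$ ($p{\left(O,F \right)} = 4 + \left(-1\right)^{2} = 4 + 1 = 5$)
$f{\left(k \right)} = \frac{1}{-43 + k}$ ($f{\left(k \right)} = \frac{1}{\left(\left(5 - 16\right) + k\right) - 32} = \frac{1}{\left(-11 + k\right) - 32} = \frac{1}{-43 + k}$)
$- f{\left(W \right)} = - \frac{1}{-43 - 52} = - \frac{1}{-95} = \left(-1\right) \left(- \frac{1}{95}\right) = \frac{1}{95}$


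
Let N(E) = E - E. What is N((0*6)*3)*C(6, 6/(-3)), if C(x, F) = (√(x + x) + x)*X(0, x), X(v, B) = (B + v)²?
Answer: 0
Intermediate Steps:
C(x, F) = x²*(x + √2*√x) (C(x, F) = (√(x + x) + x)*(x + 0)² = (√(2*x) + x)*x² = (√2*√x + x)*x² = (x + √2*√x)*x² = x²*(x + √2*√x))
N(E) = 0
N((0*6)*3)*C(6, 6/(-3)) = 0*(6³ + √2*6^(5/2)) = 0*(216 + √2*(36*√6)) = 0*(216 + 72*√3) = 0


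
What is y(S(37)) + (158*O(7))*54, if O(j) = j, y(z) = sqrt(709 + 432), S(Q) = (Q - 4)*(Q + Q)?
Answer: 59724 + sqrt(1141) ≈ 59758.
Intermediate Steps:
S(Q) = 2*Q*(-4 + Q) (S(Q) = (-4 + Q)*(2*Q) = 2*Q*(-4 + Q))
y(z) = sqrt(1141)
y(S(37)) + (158*O(7))*54 = sqrt(1141) + (158*7)*54 = sqrt(1141) + 1106*54 = sqrt(1141) + 59724 = 59724 + sqrt(1141)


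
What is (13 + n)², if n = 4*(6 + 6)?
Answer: 3721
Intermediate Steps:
n = 48 (n = 4*12 = 48)
(13 + n)² = (13 + 48)² = 61² = 3721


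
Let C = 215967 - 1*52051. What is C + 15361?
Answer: 179277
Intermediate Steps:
C = 163916 (C = 215967 - 52051 = 163916)
C + 15361 = 163916 + 15361 = 179277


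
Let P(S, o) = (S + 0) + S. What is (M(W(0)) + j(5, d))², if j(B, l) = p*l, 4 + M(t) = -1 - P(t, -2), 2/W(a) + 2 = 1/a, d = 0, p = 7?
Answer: 25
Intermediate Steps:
P(S, o) = 2*S (P(S, o) = S + S = 2*S)
W(a) = 2/(-2 + 1/a)
M(t) = -5 - 2*t (M(t) = -4 + (-1 - 2*t) = -5 - 2*t)
j(B, l) = 7*l
(M(W(0)) + j(5, d))² = ((-5 - (-4)*0/(-1 + 2*0)) + 7*0)² = ((-5 - (-4)*0/(-1 + 0)) + 0)² = ((-5 - (-4)*0/(-1)) + 0)² = ((-5 - (-4)*0*(-1)) + 0)² = ((-5 - 2*0) + 0)² = ((-5 + 0) + 0)² = (-5 + 0)² = (-5)² = 25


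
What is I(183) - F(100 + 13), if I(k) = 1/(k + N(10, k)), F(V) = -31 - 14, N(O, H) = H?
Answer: 16471/366 ≈ 45.003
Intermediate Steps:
F(V) = -45
I(k) = 1/(2*k) (I(k) = 1/(k + k) = 1/(2*k))
I(183) - F(100 + 13) = (½)/183 - 1*(-45) = (½)*(1/183) + 45 = 1/366 + 45 = 16471/366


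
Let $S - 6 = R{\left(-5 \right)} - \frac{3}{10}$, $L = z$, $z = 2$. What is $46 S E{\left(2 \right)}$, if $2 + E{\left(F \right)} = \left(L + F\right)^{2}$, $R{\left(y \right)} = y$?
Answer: $\frac{2254}{5} \approx 450.8$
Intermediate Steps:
$L = 2$
$E{\left(F \right)} = -2 + \left(2 + F\right)^{2}$
$S = \frac{7}{10}$ ($S = 6 - \left(5 + \frac{3}{10}\right) = 6 - \left(5 + 3 \cdot \frac{1}{10}\right) = 6 - \frac{53}{10} = \frac{7}{10} \approx 0.7$)
$46 S E{\left(2 \right)} = 46 \cdot \frac{7}{10} \left(-2 + \left(2 + 2\right)^{2}\right) = \frac{161 \left(-2 + 4^{2}\right)}{5} = \frac{161 \left(-2 + 16\right)}{5} = \frac{161}{5} \cdot 14 = \frac{2254}{5}$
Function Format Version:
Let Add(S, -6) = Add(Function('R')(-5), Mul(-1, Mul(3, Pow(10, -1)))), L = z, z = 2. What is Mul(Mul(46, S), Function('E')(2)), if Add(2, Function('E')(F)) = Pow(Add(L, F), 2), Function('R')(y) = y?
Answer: Rational(2254, 5) ≈ 450.80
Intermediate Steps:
L = 2
Function('E')(F) = Add(-2, Pow(Add(2, F), 2))
S = Rational(7, 10) (S = Add(6, Add(-5, Mul(-1, Mul(3, Pow(10, -1))))) = Add(6, Add(-5, Mul(-1, Mul(3, Rational(1, 10))))) = Add(6, Add(-5, Mul(-1, Rational(3, 10)))) = Add(6, Add(-5, Rational(-3, 10))) = Add(6, Rational(-53, 10)) = Rational(7, 10) ≈ 0.70000)
Mul(Mul(46, S), Function('E')(2)) = Mul(Mul(46, Rational(7, 10)), Add(-2, Pow(Add(2, 2), 2))) = Mul(Rational(161, 5), Add(-2, Pow(4, 2))) = Mul(Rational(161, 5), Add(-2, 16)) = Mul(Rational(161, 5), 14) = Rational(2254, 5)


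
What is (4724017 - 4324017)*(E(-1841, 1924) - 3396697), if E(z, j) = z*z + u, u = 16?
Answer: -2960000000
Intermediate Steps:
E(z, j) = 16 + z**2 (E(z, j) = z*z + 16 = z**2 + 16 = 16 + z**2)
(4724017 - 4324017)*(E(-1841, 1924) - 3396697) = (4724017 - 4324017)*((16 + (-1841)**2) - 3396697) = 400000*((16 + 3389281) - 3396697) = 400000*(3389297 - 3396697) = 400000*(-7400) = -2960000000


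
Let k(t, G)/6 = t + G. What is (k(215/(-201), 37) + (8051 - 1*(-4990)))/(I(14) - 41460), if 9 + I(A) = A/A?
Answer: -888191/2778356 ≈ -0.31968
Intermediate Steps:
I(A) = -8 (I(A) = -9 + A/A = -9 + 1 = -8)
k(t, G) = 6*G + 6*t (k(t, G) = 6*(t + G) = 6*(G + t) = 6*G + 6*t)
(k(215/(-201), 37) + (8051 - 1*(-4990)))/(I(14) - 41460) = ((6*37 + 6*(215/(-201))) + (8051 - 1*(-4990)))/(-8 - 41460) = ((222 + 6*(215*(-1/201))) + (8051 + 4990))/(-41468) = ((222 + 6*(-215/201)) + 13041)*(-1/41468) = ((222 - 430/67) + 13041)*(-1/41468) = (14444/67 + 13041)*(-1/41468) = (888191/67)*(-1/41468) = -888191/2778356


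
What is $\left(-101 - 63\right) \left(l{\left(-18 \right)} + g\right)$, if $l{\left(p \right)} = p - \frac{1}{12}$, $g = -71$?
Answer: $\frac{43829}{3} \approx 14610.0$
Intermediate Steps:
$l{\left(p \right)} = - \frac{1}{12} + p$ ($l{\left(p \right)} = p - \frac{1}{12} = - \frac{1}{12} + p$)
$\left(-101 - 63\right) \left(l{\left(-18 \right)} + g\right) = \left(-101 - 63\right) \left(\left(- \frac{1}{12} - 18\right) - 71\right) = - 164 \left(- \frac{217}{12} - 71\right) = \left(-164\right) \left(- \frac{1069}{12}\right) = \frac{43829}{3}$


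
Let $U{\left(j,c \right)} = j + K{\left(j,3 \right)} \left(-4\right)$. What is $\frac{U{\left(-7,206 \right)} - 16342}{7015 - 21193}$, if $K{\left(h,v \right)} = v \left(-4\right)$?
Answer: $\frac{16301}{14178} \approx 1.1497$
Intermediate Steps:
$K{\left(h,v \right)} = - 4 v$
$U{\left(j,c \right)} = 48 + j$ ($U{\left(j,c \right)} = j + \left(-4\right) 3 \left(-4\right) = j - -48 = j + 48 = 48 + j$)
$\frac{U{\left(-7,206 \right)} - 16342}{7015 - 21193} = \frac{\left(48 - 7\right) - 16342}{7015 - 21193} = \frac{41 - 16342}{-14178} = \left(-16301\right) \left(- \frac{1}{14178}\right) = \frac{16301}{14178}$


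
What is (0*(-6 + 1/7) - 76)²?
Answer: 5776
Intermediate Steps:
(0*(-6 + 1/7) - 76)² = (0*(-6 + 1*(⅐)) - 76)² = (0*(-6 + ⅐) - 76)² = (0*(-41/7) - 76)² = (0 - 76)² = (-76)² = 5776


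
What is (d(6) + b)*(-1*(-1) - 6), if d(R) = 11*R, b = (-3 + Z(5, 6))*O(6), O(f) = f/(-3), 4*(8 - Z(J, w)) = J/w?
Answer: -3385/12 ≈ -282.08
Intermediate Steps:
Z(J, w) = 8 - J/(4*w)
O(f) = -f/3 (O(f) = f*(-1/3) = -f/3)
b = -115/12 (b = (-3 + (8 - 1/4*5/6))*(-1/3*6) = (-3 + (8 - 1/4*5*1/6))*(-2) = (-3 + (8 - 5/24))*(-2) = (-3 + 187/24)*(-2) = (115/24)*(-2) = -115/12 ≈ -9.5833)
(d(6) + b)*(-1*(-1) - 6) = (11*6 - 115/12)*(-1*(-1) - 6) = (66 - 115/12)*(1 - 6) = (677/12)*(-5) = -3385/12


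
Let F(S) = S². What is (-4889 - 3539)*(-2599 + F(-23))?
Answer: 17445960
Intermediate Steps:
(-4889 - 3539)*(-2599 + F(-23)) = (-4889 - 3539)*(-2599 + (-23)²) = -8428*(-2599 + 529) = -8428*(-2070) = 17445960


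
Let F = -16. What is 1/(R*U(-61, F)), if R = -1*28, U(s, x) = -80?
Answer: 1/2240 ≈ 0.00044643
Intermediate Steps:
R = -28
1/(R*U(-61, F)) = 1/(-28*(-80)) = 1/2240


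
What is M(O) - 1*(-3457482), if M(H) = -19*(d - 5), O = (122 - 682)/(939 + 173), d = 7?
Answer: 3457444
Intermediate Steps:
O = -70/139 (O = -560/1112 = -560*1/1112 = -70/139 ≈ -0.50360)
M(H) = -38 (M(H) = -19*(7 - 5) = -19*2 = -38)
M(O) - 1*(-3457482) = -38 - 1*(-3457482) = -38 + 3457482 = 3457444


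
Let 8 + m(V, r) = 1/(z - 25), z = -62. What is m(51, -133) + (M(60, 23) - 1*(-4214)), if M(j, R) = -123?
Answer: 355220/87 ≈ 4083.0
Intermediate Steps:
m(V, r) = -697/87 (m(V, r) = -8 + 1/(-62 - 25) = -8 + 1/(-87) = -8 - 1/87 = -697/87)
m(51, -133) + (M(60, 23) - 1*(-4214)) = -697/87 + (-123 - 1*(-4214)) = -697/87 + (-123 + 4214) = -697/87 + 4091 = 355220/87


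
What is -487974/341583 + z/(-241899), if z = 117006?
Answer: -17556409236/9180954013 ≈ -1.9123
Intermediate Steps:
-487974/341583 + z/(-241899) = -487974/341583 + 117006/(-241899) = -487974*1/341583 + 117006*(-1/241899) = -162658/113861 - 39002/80633 = -17556409236/9180954013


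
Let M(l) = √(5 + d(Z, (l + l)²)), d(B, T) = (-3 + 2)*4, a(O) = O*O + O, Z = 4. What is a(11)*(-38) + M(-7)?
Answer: -5015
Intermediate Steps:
a(O) = O + O² (a(O) = O² + O = O + O²)
d(B, T) = -4 (d(B, T) = -1*4 = -4)
M(l) = 1 (M(l) = √(5 - 4) = √1 = 1)
a(11)*(-38) + M(-7) = (11*(1 + 11))*(-38) + 1 = (11*12)*(-38) + 1 = 132*(-38) + 1 = -5016 + 1 = -5015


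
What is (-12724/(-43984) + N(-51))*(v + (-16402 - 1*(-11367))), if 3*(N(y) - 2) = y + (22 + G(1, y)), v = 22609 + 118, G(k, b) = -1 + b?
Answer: -1201813137/2749 ≈ -4.3718e+5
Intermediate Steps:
v = 22727
N(y) = 9 + 2*y/3 (N(y) = 2 + (y + (22 + (-1 + y)))/3 = 2 + (y + (21 + y))/3 = 2 + (21 + 2*y)/3 = 2 + (7 + 2*y/3) = 9 + 2*y/3)
(-12724/(-43984) + N(-51))*(v + (-16402 - 1*(-11367))) = (-12724/(-43984) + (9 + (2/3)*(-51)))*(22727 + (-16402 - 1*(-11367))) = (-12724*(-1/43984) + (9 - 34))*(22727 + (-16402 + 11367)) = (3181/10996 - 25)*(22727 - 5035) = -271719/10996*17692 = -1201813137/2749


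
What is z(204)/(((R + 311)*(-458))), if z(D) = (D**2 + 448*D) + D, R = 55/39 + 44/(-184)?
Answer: -119491164/128248015 ≈ -0.93172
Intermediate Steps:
R = 2101/1794 (R = 55*(1/39) + 44*(-1/184) = 55/39 - 11/46 = 2101/1794 ≈ 1.1711)
z(D) = D**2 + 449*D
z(204)/(((R + 311)*(-458))) = (204*(449 + 204))/(((2101/1794 + 311)*(-458))) = (204*653)/(((560035/1794)*(-458))) = 133212/(-128248015/897) = 133212*(-897/128248015) = -119491164/128248015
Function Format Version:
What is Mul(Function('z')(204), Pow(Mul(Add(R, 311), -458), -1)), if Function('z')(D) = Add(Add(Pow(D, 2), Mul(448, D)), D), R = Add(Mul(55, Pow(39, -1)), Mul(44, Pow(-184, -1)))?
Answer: Rational(-119491164, 128248015) ≈ -0.93172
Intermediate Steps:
R = Rational(2101, 1794) (R = Add(Mul(55, Rational(1, 39)), Mul(44, Rational(-1, 184))) = Add(Rational(55, 39), Rational(-11, 46)) = Rational(2101, 1794) ≈ 1.1711)
Function('z')(D) = Add(Pow(D, 2), Mul(449, D))
Mul(Function('z')(204), Pow(Mul(Add(R, 311), -458), -1)) = Mul(Mul(204, Add(449, 204)), Pow(Mul(Add(Rational(2101, 1794), 311), -458), -1)) = Mul(Mul(204, 653), Pow(Mul(Rational(560035, 1794), -458), -1)) = Mul(133212, Pow(Rational(-128248015, 897), -1)) = Mul(133212, Rational(-897, 128248015)) = Rational(-119491164, 128248015)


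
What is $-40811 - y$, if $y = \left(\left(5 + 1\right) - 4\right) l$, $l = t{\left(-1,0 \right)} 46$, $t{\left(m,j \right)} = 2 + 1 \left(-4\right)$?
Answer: $-40627$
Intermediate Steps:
$t{\left(m,j \right)} = -2$ ($t{\left(m,j \right)} = 2 - 4 = -2$)
$l = -92$ ($l = \left(-2\right) 46 = -92$)
$y = -184$ ($y = \left(\left(5 + 1\right) - 4\right) \left(-92\right) = \left(6 - 4\right) \left(-92\right) = 2 \left(-92\right) = -184$)
$-40811 - y = -40811 - -184 = -40811 + 184 = -40627$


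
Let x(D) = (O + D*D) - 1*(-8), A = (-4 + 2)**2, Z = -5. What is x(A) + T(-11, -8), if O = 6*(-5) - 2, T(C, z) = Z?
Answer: -13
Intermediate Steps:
T(C, z) = -5
O = -32 (O = -30 - 2 = -32)
A = 4 (A = (-2)**2 = 4)
x(D) = -24 + D**2 (x(D) = (-32 + D*D) - 1*(-8) = (-32 + D**2) + 8 = -24 + D**2)
x(A) + T(-11, -8) = (-24 + 4**2) - 5 = (-24 + 16) - 5 = -8 - 5 = -13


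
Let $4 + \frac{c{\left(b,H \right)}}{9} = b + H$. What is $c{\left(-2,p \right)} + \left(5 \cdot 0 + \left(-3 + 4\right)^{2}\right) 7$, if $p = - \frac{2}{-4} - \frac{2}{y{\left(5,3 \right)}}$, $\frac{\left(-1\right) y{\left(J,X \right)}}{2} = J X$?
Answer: $- \frac{419}{10} \approx -41.9$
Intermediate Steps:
$y{\left(J,X \right)} = - 2 J X$
$p = \frac{17}{30}$ ($p = - \frac{2}{-4} - \frac{2}{\left(-2\right) 5 \cdot 3} = \left(-2\right) \left(- \frac{1}{4}\right) - \frac{2}{-30} = \frac{1}{2} - - \frac{1}{15} = \frac{1}{2} + \frac{1}{15} = \frac{17}{30} \approx 0.56667$)
$c{\left(b,H \right)} = -36 + 9 H + 9 b$ ($c{\left(b,H \right)} = -36 + 9 \left(b + H\right) = -36 + 9 \left(H + b\right) = -36 + \left(9 H + 9 b\right) = -36 + 9 H + 9 b$)
$c{\left(-2,p \right)} + \left(5 \cdot 0 + \left(-3 + 4\right)^{2}\right) 7 = \left(-36 + 9 \cdot \frac{17}{30} + 9 \left(-2\right)\right) + \left(5 \cdot 0 + \left(-3 + 4\right)^{2}\right) 7 = \left(-36 + \frac{51}{10} - 18\right) + \left(0 + 1^{2}\right) 7 = - \frac{489}{10} + \left(0 + 1\right) 7 = - \frac{489}{10} + 1 \cdot 7 = - \frac{489}{10} + 7 = - \frac{419}{10}$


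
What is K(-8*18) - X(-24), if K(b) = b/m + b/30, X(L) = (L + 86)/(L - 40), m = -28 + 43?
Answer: -2149/160 ≈ -13.431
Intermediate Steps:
m = 15
X(L) = (86 + L)/(-40 + L)
K(b) = b/10 (K(b) = b/15 + b/30 = b/10)
K(-8*18) - X(-24) = (-8*18)/10 - (86 - 24)/(-40 - 24) = (⅒)*(-144) - 62/(-64) = -72/5 - (-1)*62/64 = -72/5 - 1*(-31/32) = -72/5 + 31/32 = -2149/160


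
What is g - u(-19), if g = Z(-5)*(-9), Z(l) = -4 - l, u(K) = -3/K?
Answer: -174/19 ≈ -9.1579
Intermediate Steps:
g = -9 (g = (-4 - 1*(-5))*(-9) = (-4 + 5)*(-9) = 1*(-9) = -9)
g - u(-19) = -9 - (-3)/(-19) = -9 - (-3)*(-1)/19 = -9 - 1*3/19 = -9 - 3/19 = -174/19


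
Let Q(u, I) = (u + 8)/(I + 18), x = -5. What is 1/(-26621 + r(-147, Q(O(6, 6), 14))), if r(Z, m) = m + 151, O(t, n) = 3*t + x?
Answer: -32/847019 ≈ -3.7780e-5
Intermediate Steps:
O(t, n) = -5 + 3*t (O(t, n) = 3*t - 5 = -5 + 3*t)
Q(u, I) = (8 + u)/(18 + I)
r(Z, m) = 151 + m
1/(-26621 + r(-147, Q(O(6, 6), 14))) = 1/(-26621 + (151 + (8 + (-5 + 3*6))/(18 + 14))) = 1/(-26621 + (151 + (8 + (-5 + 18))/32)) = 1/(-26621 + (151 + (8 + 13)/32)) = 1/(-26621 + (151 + (1/32)*21)) = 1/(-26621 + (151 + 21/32)) = 1/(-26621 + 4853/32) = 1/(-847019/32) = -32/847019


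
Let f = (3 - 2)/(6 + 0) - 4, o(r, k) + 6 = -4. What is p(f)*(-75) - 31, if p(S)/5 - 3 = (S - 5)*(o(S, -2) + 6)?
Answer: -14406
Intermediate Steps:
o(r, k) = -10 (o(r, k) = -6 - 4 = -10)
f = -23/6 (f = 1/6 - 4 = -23/6 ≈ -3.8333)
p(S) = 115 - 20*S (p(S) = 15 + 5*((S - 5)*(-10 + 6)) = 15 + 5*((-5 + S)*(-4)) = 15 + 5*(20 - 4*S) = 15 + (100 - 20*S) = 115 - 20*S)
p(f)*(-75) - 31 = (115 - 20*(-23/6))*(-75) - 31 = (115 + 230/3)*(-75) - 31 = (575/3)*(-75) - 31 = -14375 - 31 = -14406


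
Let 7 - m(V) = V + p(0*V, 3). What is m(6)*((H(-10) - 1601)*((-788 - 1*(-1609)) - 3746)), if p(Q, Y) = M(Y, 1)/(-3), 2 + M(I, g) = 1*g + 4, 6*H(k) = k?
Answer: 9375600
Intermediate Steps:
H(k) = k/6
M(I, g) = 2 + g (M(I, g) = -2 + (1*g + 4) = -2 + (g + 4) = -2 + (4 + g) = 2 + g)
p(Q, Y) = -1 (p(Q, Y) = (2 + 1)/(-3) = 3*(-⅓) = -1)
m(V) = 8 - V (m(V) = 7 - (V - 1) = 7 - (-1 + V) = 7 + (1 - V) = 8 - V)
m(6)*((H(-10) - 1601)*((-788 - 1*(-1609)) - 3746)) = (8 - 1*6)*(((⅙)*(-10) - 1601)*((-788 - 1*(-1609)) - 3746)) = (8 - 6)*((-5/3 - 1601)*((-788 + 1609) - 3746)) = 2*(-4808*(821 - 3746)/3) = 2*(-4808/3*(-2925)) = 2*4687800 = 9375600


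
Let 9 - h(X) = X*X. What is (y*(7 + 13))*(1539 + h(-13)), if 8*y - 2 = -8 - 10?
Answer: -55160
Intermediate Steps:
h(X) = 9 - X² (h(X) = 9 - X*X = 9 - X²)
y = -2 (y = ¼ + (-8 - 10)/8 = ¼ + (⅛)*(-18) = ¼ - 9/4 = -2)
(y*(7 + 13))*(1539 + h(-13)) = (-2*(7 + 13))*(1539 + (9 - 1*(-13)²)) = (-2*20)*(1539 + (9 - 1*169)) = -40*(1539 + (9 - 169)) = -40*(1539 - 160) = -40*1379 = -55160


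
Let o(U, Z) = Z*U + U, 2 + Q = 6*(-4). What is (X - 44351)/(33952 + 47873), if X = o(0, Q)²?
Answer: -44351/81825 ≈ -0.54202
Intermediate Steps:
Q = -26 (Q = -2 + 6*(-4) = -2 - 24 = -26)
o(U, Z) = U + U*Z (o(U, Z) = U*Z + U = U + U*Z)
X = 0 (X = (0*(1 - 26))² = (0*(-25))² = 0² = 0)
(X - 44351)/(33952 + 47873) = (0 - 44351)/(33952 + 47873) = -44351/81825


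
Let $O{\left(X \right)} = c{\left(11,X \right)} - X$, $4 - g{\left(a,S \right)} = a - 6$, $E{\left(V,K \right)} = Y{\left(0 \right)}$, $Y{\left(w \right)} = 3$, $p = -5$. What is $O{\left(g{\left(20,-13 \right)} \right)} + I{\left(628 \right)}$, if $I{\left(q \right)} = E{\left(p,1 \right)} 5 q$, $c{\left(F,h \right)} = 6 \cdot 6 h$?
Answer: $9070$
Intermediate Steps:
$c{\left(F,h \right)} = 36 h$
$E{\left(V,K \right)} = 3$
$I{\left(q \right)} = 15 q$ ($I{\left(q \right)} = 3 \cdot 5 q = 15 q$)
$g{\left(a,S \right)} = 10 - a$ ($g{\left(a,S \right)} = 4 - \left(a - 6\right) = 4 - \left(-6 + a\right) = 10 - a$)
$O{\left(X \right)} = 35 X$ ($O{\left(X \right)} = 36 X - X = 35 X$)
$O{\left(g{\left(20,-13 \right)} \right)} + I{\left(628 \right)} = 35 \left(10 - 20\right) + 15 \cdot 628 = 35 \left(10 - 20\right) + 9420 = 35 \left(-10\right) + 9420 = -350 + 9420 = 9070$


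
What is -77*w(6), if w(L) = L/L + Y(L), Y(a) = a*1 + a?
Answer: -1001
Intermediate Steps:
Y(a) = 2*a (Y(a) = a + a = 2*a)
w(L) = 1 + 2*L (w(L) = L/L + 2*L = 1 + 2*L)
-77*w(6) = -77*(1 + 2*6) = -77*(1 + 12) = -77*13 = -1001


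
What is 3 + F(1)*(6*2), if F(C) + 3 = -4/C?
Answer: -81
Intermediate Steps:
F(C) = -3 - 4/C
3 + F(1)*(6*2) = 3 + (-3 - 4/1)*(6*2) = 3 + (-3 - 4*1)*12 = 3 + (-3 - 4)*12 = 3 - 7*12 = 3 - 84 = -81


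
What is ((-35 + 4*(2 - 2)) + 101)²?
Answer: 4356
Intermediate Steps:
((-35 + 4*(2 - 2)) + 101)² = ((-35 + 4*0) + 101)² = ((-35 + 0) + 101)² = (-35 + 101)² = 66² = 4356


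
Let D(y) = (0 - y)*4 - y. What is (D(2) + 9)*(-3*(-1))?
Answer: -3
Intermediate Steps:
D(y) = -5*y (D(y) = -y*4 - y = -4*y - y = -5*y)
(D(2) + 9)*(-3*(-1)) = (-5*2 + 9)*(-3*(-1)) = (-10 + 9)*3 = -1*3 = -3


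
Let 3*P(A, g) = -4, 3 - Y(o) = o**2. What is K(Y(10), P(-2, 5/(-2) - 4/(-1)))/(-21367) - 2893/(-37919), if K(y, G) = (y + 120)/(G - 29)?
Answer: 34955012/457947763 ≈ 0.076330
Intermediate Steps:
Y(o) = 3 - o**2
P(A, g) = -4/3 (P(A, g) = (1/3)*(-4) = -4/3)
K(y, G) = (120 + y)/(-29 + G)
K(Y(10), P(-2, 5/(-2) - 4/(-1)))/(-21367) - 2893/(-37919) = ((120 + (3 - 1*10**2))/(-29 - 4/3))/(-21367) - 2893/(-37919) = ((120 + (3 - 1*100))/(-91/3))*(-1/21367) - 2893*(-1/37919) = -3*(120 + (3 - 100))/91*(-1/21367) + 2893/37919 = -3*(120 - 97)/91*(-1/21367) + 2893/37919 = -3/91*23*(-1/21367) + 2893/37919 = -69/91*(-1/21367) + 2893/37919 = 3/84539 + 2893/37919 = 34955012/457947763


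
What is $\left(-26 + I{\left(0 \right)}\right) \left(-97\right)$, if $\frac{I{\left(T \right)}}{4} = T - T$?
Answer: $2522$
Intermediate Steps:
$I{\left(T \right)} = 0$ ($I{\left(T \right)} = 4 \left(T - T\right) = 4 \cdot 0 = 0$)
$\left(-26 + I{\left(0 \right)}\right) \left(-97\right) = \left(-26 + 0\right) \left(-97\right) = \left(-26\right) \left(-97\right) = 2522$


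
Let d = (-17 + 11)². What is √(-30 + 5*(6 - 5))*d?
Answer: 180*I ≈ 180.0*I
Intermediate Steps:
d = 36 (d = (-6)² = 36)
√(-30 + 5*(6 - 5))*d = √(-30 + 5*(6 - 5))*36 = √(-30 + 5*1)*36 = √(-30 + 5)*36 = √(-25)*36 = (5*I)*36 = 180*I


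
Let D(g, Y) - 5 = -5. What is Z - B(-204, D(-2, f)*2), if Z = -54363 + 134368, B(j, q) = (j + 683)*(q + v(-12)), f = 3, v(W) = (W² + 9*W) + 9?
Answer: 58450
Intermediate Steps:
v(W) = 9 + W² + 9*W
D(g, Y) = 0 (D(g, Y) = 5 - 5 = 0)
B(j, q) = (45 + q)*(683 + j) (B(j, q) = (j + 683)*(q + (9 + (-12)² + 9*(-12))) = (683 + j)*(q + (9 + 144 - 108)) = (683 + j)*(q + 45) = (683 + j)*(45 + q) = (45 + q)*(683 + j))
Z = 80005
Z - B(-204, D(-2, f)*2) = 80005 - (30735 + 45*(-204) + 683*(0*2) - 0*2) = 80005 - (30735 - 9180 + 683*0 - 204*0) = 80005 - (30735 - 9180 + 0 + 0) = 80005 - 1*21555 = 80005 - 21555 = 58450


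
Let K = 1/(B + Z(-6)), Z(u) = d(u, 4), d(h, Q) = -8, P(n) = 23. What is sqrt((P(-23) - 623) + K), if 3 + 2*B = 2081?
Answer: I*sqrt(637775569)/1031 ≈ 24.495*I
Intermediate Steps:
B = 1039 (B = -3/2 + (1/2)*2081 = -3/2 + 2081/2 = 1039)
Z(u) = -8
K = 1/1031 (K = 1/(1039 - 8) = 1/1031 ≈ 0.00096993)
sqrt((P(-23) - 623) + K) = sqrt((23 - 623) + 1/1031) = sqrt(-600 + 1/1031) = sqrt(-618599/1031) = I*sqrt(637775569)/1031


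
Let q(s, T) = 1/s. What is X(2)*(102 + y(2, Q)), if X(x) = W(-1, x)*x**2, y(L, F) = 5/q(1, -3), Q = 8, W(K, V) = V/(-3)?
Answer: -856/3 ≈ -285.33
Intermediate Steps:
W(K, V) = -V/3 (W(K, V) = V*(-1/3) = -V/3)
y(L, F) = 5 (y(L, F) = 5/(1/1) = 5/1 = 5*1 = 5)
X(x) = -x**3/3 (X(x) = (-x/3)*x**2 = -x**3/3)
X(2)*(102 + y(2, Q)) = (-1/3*2**3)*(102 + 5) = -1/3*8*107 = -8/3*107 = -856/3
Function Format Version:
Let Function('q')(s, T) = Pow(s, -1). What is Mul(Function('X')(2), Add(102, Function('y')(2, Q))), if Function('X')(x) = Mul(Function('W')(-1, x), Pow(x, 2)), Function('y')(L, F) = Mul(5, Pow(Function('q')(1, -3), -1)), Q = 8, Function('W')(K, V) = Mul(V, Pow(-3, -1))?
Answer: Rational(-856, 3) ≈ -285.33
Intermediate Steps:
Function('W')(K, V) = Mul(Rational(-1, 3), V) (Function('W')(K, V) = Mul(V, Rational(-1, 3)) = Mul(Rational(-1, 3), V))
Function('y')(L, F) = 5 (Function('y')(L, F) = Mul(5, Pow(Pow(1, -1), -1)) = Mul(5, Pow(1, -1)) = Mul(5, 1) = 5)
Function('X')(x) = Mul(Rational(-1, 3), Pow(x, 3)) (Function('X')(x) = Mul(Mul(Rational(-1, 3), x), Pow(x, 2)) = Mul(Rational(-1, 3), Pow(x, 3)))
Mul(Function('X')(2), Add(102, Function('y')(2, Q))) = Mul(Mul(Rational(-1, 3), Pow(2, 3)), Add(102, 5)) = Mul(Mul(Rational(-1, 3), 8), 107) = Mul(Rational(-8, 3), 107) = Rational(-856, 3)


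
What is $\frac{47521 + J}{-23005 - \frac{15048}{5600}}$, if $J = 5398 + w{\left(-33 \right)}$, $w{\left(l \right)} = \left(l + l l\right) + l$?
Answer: $- \frac{37759400}{16105381} \approx -2.3445$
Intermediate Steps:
$w{\left(l \right)} = l^{2} + 2 l$ ($w{\left(l \right)} = \left(l + l^{2}\right) + l = l^{2} + 2 l$)
$J = 6421$ ($J = 5398 - 33 \left(2 - 33\right) = 5398 - -1023 = 5398 + 1023 = 6421$)
$\frac{47521 + J}{-23005 - \frac{15048}{5600}} = \frac{47521 + 6421}{-23005 - \frac{15048}{5600}} = \frac{53942}{-23005 - \frac{1881}{700}} = \frac{53942}{- \frac{16105381}{700}} = 53942 \left(- \frac{700}{16105381}\right) = - \frac{37759400}{16105381}$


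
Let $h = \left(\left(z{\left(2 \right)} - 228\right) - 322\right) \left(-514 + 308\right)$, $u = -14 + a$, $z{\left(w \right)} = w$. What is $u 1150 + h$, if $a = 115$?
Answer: $229038$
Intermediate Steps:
$u = 101$ ($u = -14 + 115 = 101$)
$h = 112888$ ($h = \left(\left(2 - 228\right) - 322\right) \left(-514 + 308\right) = \left(-226 - 322\right) \left(-206\right) = \left(-548\right) \left(-206\right) = 112888$)
$u 1150 + h = 101 \cdot 1150 + 112888 = 116150 + 112888 = 229038$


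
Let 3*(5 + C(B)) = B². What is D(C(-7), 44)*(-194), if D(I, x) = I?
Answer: -6596/3 ≈ -2198.7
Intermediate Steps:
C(B) = -5 + B²/3
D(C(-7), 44)*(-194) = (-5 + (⅓)*(-7)²)*(-194) = (-5 + (⅓)*49)*(-194) = (-5 + 49/3)*(-194) = (34/3)*(-194) = -6596/3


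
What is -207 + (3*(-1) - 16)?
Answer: -226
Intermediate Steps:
-207 + (3*(-1) - 16) = -207 + (-3 - 16) = -207 - 19 = -226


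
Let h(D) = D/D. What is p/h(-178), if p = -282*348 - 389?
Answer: -98525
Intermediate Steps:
h(D) = 1
p = -98525 (p = -98136 - 389 = -98525)
p/h(-178) = -98525/1 = -98525*1 = -98525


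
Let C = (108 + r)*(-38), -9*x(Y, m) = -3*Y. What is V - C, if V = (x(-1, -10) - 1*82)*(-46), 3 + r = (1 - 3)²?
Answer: 23788/3 ≈ 7929.3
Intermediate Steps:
r = 1 (r = -3 + (1 - 3)² = -3 + (-2)² = -3 + 4 = 1)
x(Y, m) = Y/3 (x(Y, m) = -(-1)*Y/3 = Y/3)
C = -4142 (C = (108 + 1)*(-38) = 109*(-38) = -4142)
V = 11362/3 (V = ((⅓)*(-1) - 1*82)*(-46) = (-⅓ - 82)*(-46) = -247/3*(-46) = 11362/3 ≈ 3787.3)
V - C = 11362/3 - 1*(-4142) = 11362/3 + 4142 = 23788/3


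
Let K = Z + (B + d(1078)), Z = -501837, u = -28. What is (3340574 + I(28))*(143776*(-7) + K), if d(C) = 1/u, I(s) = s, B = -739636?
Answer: -105130984813641/14 ≈ -7.5094e+12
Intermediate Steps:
d(C) = -1/28 (d(C) = 1/(-28) = -1/28)
K = -34761245/28 (K = -501837 + (-739636 - 1/28) = -501837 - 20709809/28 = -34761245/28 ≈ -1.2415e+6)
(3340574 + I(28))*(143776*(-7) + K) = (3340574 + 28)*(143776*(-7) - 34761245/28) = 3340602*(-1006432 - 34761245/28) = 3340602*(-62941341/28) = -105130984813641/14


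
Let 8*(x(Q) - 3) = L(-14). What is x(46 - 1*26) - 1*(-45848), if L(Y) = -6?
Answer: 183401/4 ≈ 45850.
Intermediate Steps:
x(Q) = 9/4 (x(Q) = 3 + (⅛)*(-6) = 3 - ¾ = 9/4)
x(46 - 1*26) - 1*(-45848) = 9/4 - 1*(-45848) = 9/4 + 45848 = 183401/4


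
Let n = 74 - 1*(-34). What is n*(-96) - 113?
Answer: -10481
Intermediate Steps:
n = 108 (n = 74 + 34 = 108)
n*(-96) - 113 = 108*(-96) - 113 = -10368 - 113 = -10481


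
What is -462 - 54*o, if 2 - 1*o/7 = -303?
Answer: -115752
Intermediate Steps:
o = 2135 (o = 14 - 7*(-303) = 14 + 2121 = 2135)
-462 - 54*o = -462 - 54*2135 = -462 - 115290 = -115752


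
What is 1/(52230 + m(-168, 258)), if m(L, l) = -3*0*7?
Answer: 1/52230 ≈ 1.9146e-5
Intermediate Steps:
m(L, l) = 0 (m(L, l) = 0*7 = 0)
1/(52230 + m(-168, 258)) = 1/(52230 + 0) = 1/52230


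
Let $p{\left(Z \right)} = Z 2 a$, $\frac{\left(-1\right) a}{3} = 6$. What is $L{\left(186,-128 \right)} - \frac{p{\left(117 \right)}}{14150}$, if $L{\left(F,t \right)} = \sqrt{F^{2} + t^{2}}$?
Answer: $\frac{2106}{7075} + 2 \sqrt{12745} \approx 226.09$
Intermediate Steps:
$a = -18$ ($a = \left(-3\right) 6 = -18$)
$p{\left(Z \right)} = - 36 Z$ ($p{\left(Z \right)} = Z 2 \left(-18\right) = 2 Z \left(-18\right) = - 36 Z$)
$L{\left(186,-128 \right)} - \frac{p{\left(117 \right)}}{14150} = \sqrt{186^{2} + \left(-128\right)^{2}} - \frac{\left(-36\right) 117}{14150} = \sqrt{34596 + 16384} - \left(-4212\right) \frac{1}{14150} = \sqrt{50980} - - \frac{2106}{7075} = 2 \sqrt{12745} + \frac{2106}{7075} = \frac{2106}{7075} + 2 \sqrt{12745}$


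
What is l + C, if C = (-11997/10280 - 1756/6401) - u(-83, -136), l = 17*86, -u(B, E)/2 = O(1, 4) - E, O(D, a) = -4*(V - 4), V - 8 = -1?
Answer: 112427054323/65802280 ≈ 1708.6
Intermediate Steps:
V = 7 (V = 8 - 1 = 7)
O(D, a) = -12 (O(D, a) = -4*(7 - 4) = -4*3 = -12)
u(B, E) = 24 + 2*E (u(B, E) = -2*(-12 - E) = 24 + 2*E)
l = 1462
C = 16224120963/65802280 (C = (-11997/10280 - 1756/6401) - (24 + 2*(-136)) = (-11997*1/10280 - 1756*1/6401) - (24 - 272) = (-11997/10280 - 1756/6401) - 1*(-248) = -94844477/65802280 + 248 = 16224120963/65802280 ≈ 246.56)
l + C = 1462 + 16224120963/65802280 = 112427054323/65802280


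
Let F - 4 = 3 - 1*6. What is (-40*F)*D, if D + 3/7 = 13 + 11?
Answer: -6600/7 ≈ -942.86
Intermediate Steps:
F = 1 (F = 4 + (3 - 1*6) = 4 + (3 - 6) = 4 - 3 = 1)
D = 165/7 (D = -3/7 + (13 + 11) = -3/7 + 24 = 165/7 ≈ 23.571)
(-40*F)*D = -40*1*(165/7) = -40*165/7 = -6600/7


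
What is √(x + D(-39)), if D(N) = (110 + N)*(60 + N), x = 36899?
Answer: √38390 ≈ 195.93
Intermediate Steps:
D(N) = (60 + N)*(110 + N)
√(x + D(-39)) = √(36899 + (6600 + (-39)² + 170*(-39))) = √(36899 + (6600 + 1521 - 6630)) = √(36899 + 1491) = √38390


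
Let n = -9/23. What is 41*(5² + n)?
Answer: 23206/23 ≈ 1009.0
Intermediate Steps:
n = -9/23 (n = -9*1/23 = -9/23 ≈ -0.39130)
41*(5² + n) = 41*(5² - 9/23) = 41*(25 - 9/23) = 41*(566/23) = 23206/23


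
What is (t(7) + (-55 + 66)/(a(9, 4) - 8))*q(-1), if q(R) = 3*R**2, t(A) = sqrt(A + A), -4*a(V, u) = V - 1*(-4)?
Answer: -44/15 + 3*sqrt(14) ≈ 8.2916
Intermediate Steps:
a(V, u) = -1 - V/4 (a(V, u) = -(V - 1*(-4))/4 = -(V + 4)/4 = -(4 + V)/4 = -1 - V/4)
t(A) = sqrt(2)*sqrt(A) (t(A) = sqrt(2*A) = sqrt(2)*sqrt(A))
(t(7) + (-55 + 66)/(a(9, 4) - 8))*q(-1) = (sqrt(2)*sqrt(7) + (-55 + 66)/((-1 - 1/4*9) - 8))*(3*(-1)**2) = (sqrt(14) + 11/((-1 - 9/4) - 8))*(3*1) = (sqrt(14) + 11/(-13/4 - 8))*3 = (sqrt(14) + 11/(-45/4))*3 = (sqrt(14) + 11*(-4/45))*3 = (sqrt(14) - 44/45)*3 = (-44/45 + sqrt(14))*3 = -44/15 + 3*sqrt(14)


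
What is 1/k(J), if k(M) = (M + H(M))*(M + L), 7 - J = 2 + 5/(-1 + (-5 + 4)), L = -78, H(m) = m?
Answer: -2/2115 ≈ -0.00094563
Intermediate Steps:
J = 15/2 (J = 7 - (2 + 5/(-1 + (-5 + 4))) = 7 - (2 + 5/(-1 - 1)) = 7 - (2 + 5/(-2)) = 7 - (2 + 5*(-½)) = 7 - (2 - 5/2) = 7 - 1*(-½) = 7 + ½ = 15/2 ≈ 7.5000)
k(M) = 2*M*(-78 + M) (k(M) = (M + M)*(M - 78) = (2*M)*(-78 + M) = 2*M*(-78 + M))
1/k(J) = 1/(2*(15/2)*(-78 + 15/2)) = 1/(2*(15/2)*(-141/2)) = 1/(-2115/2) = -2/2115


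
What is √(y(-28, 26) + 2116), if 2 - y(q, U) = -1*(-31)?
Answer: √2087 ≈ 45.684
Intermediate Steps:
y(q, U) = -29 (y(q, U) = 2 - (-1)*(-31) = 2 - 1*31 = 2 - 31 = -29)
√(y(-28, 26) + 2116) = √(-29 + 2116) = √2087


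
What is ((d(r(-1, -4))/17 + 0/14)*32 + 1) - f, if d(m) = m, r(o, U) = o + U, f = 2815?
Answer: -47998/17 ≈ -2823.4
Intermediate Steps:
r(o, U) = U + o
((d(r(-1, -4))/17 + 0/14)*32 + 1) - f = (((-4 - 1)/17 + 0/14)*32 + 1) - 1*2815 = ((-5*1/17 + 0*(1/14))*32 + 1) - 2815 = ((-5/17 + 0)*32 + 1) - 2815 = (-5/17*32 + 1) - 2815 = (-160/17 + 1) - 2815 = -143/17 - 2815 = -47998/17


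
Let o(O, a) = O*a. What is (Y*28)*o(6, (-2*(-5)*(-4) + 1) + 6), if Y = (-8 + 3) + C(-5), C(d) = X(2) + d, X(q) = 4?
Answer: 33264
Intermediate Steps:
C(d) = 4 + d
Y = -6 (Y = (-8 + 3) + (4 - 5) = -5 - 1 = -6)
(Y*28)*o(6, (-2*(-5)*(-4) + 1) + 6) = (-6*28)*(6*((-2*(-5)*(-4) + 1) + 6)) = -1008*((10*(-4) + 1) + 6) = -1008*((-40 + 1) + 6) = -1008*(-39 + 6) = -1008*(-33) = -168*(-198) = 33264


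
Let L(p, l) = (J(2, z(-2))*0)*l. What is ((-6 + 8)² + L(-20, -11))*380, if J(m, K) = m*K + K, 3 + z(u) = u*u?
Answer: 1520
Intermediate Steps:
z(u) = -3 + u² (z(u) = -3 + u*u = -3 + u²)
J(m, K) = K + K*m (J(m, K) = K*m + K = K + K*m)
L(p, l) = 0 (L(p, l) = (((-3 + (-2)²)*(1 + 2))*0)*l = (((-3 + 4)*3)*0)*l = ((1*3)*0)*l = (3*0)*l = 0*l = 0)
((-6 + 8)² + L(-20, -11))*380 = ((-6 + 8)² + 0)*380 = (2² + 0)*380 = (4 + 0)*380 = 4*380 = 1520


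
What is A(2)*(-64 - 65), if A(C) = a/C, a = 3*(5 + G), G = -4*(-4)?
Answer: -8127/2 ≈ -4063.5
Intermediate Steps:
G = 16
a = 63 (a = 3*(5 + 16) = 3*21 = 63)
A(C) = 63/C
A(2)*(-64 - 65) = (63/2)*(-64 - 65) = (63*(½))*(-129) = (63/2)*(-129) = -8127/2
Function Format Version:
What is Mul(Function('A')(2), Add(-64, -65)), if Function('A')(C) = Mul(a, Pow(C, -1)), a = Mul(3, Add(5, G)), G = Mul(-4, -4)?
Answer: Rational(-8127, 2) ≈ -4063.5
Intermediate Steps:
G = 16
a = 63 (a = Mul(3, Add(5, 16)) = Mul(3, 21) = 63)
Function('A')(C) = Mul(63, Pow(C, -1))
Mul(Function('A')(2), Add(-64, -65)) = Mul(Mul(63, Pow(2, -1)), Add(-64, -65)) = Mul(Mul(63, Rational(1, 2)), -129) = Mul(Rational(63, 2), -129) = Rational(-8127, 2)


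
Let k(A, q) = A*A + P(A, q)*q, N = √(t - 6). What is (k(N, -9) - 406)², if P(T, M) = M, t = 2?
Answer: 108241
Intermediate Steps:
N = 2*I (N = √(2 - 6) = √(-4) = 2*I ≈ 2.0*I)
k(A, q) = A² + q² (k(A, q) = A*A + q*q = A² + q²)
(k(N, -9) - 406)² = (((2*I)² + (-9)²) - 406)² = ((-4 + 81) - 406)² = (77 - 406)² = (-329)² = 108241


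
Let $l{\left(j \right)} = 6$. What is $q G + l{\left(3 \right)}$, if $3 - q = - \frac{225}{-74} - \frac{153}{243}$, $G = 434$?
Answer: $\frac{261403}{999} \approx 261.66$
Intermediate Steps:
$q = \frac{1177}{1998}$ ($q = 3 - \left(- \frac{225}{-74} - \frac{153}{243}\right) = 3 - \left(\left(-225\right) \left(- \frac{1}{74}\right) - \frac{17}{27}\right) = 3 - \left(\frac{225}{74} - \frac{17}{27}\right) = 3 - \frac{4817}{1998} = \frac{1177}{1998} \approx 0.58909$)
$q G + l{\left(3 \right)} = \frac{1177}{1998} \cdot 434 + 6 = \frac{255409}{999} + 6 = \frac{261403}{999}$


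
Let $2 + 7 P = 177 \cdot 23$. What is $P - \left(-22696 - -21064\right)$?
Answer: $\frac{15493}{7} \approx 2213.3$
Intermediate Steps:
$P = \frac{4069}{7}$ ($P = - \frac{2}{7} + \frac{177 \cdot 23}{7} = - \frac{2}{7} + \frac{1}{7} \cdot 4071 = - \frac{2}{7} + \frac{4071}{7} = \frac{4069}{7} \approx 581.29$)
$P - \left(-22696 - -21064\right) = \frac{4069}{7} - \left(-22696 - -21064\right) = \frac{4069}{7} - \left(-22696 + 21064\right) = \frac{4069}{7} - -1632 = \frac{4069}{7} + 1632 = \frac{15493}{7}$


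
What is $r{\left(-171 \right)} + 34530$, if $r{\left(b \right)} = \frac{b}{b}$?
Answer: $34531$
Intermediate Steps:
$r{\left(b \right)} = 1$
$r{\left(-171 \right)} + 34530 = 1 + 34530 = 34531$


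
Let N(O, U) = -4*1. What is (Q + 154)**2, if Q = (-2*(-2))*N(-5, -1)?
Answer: 19044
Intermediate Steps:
N(O, U) = -4
Q = -16 (Q = -2*(-2)*(-4) = 4*(-4) = -16)
(Q + 154)**2 = (-16 + 154)**2 = 138**2 = 19044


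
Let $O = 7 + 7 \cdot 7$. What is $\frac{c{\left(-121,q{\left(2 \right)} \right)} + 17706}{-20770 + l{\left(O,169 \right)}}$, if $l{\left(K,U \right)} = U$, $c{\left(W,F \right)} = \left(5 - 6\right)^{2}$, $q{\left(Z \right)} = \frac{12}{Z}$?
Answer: $- \frac{17707}{20601} \approx -0.85952$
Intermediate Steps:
$c{\left(W,F \right)} = 1$ ($c{\left(W,F \right)} = \left(-1\right)^{2} = 1$)
$O = 56$ ($O = 7 + 49 = 56$)
$\frac{c{\left(-121,q{\left(2 \right)} \right)} + 17706}{-20770 + l{\left(O,169 \right)}} = \frac{1 + 17706}{-20770 + 169} = \frac{17707}{-20601} = 17707 \left(- \frac{1}{20601}\right) = - \frac{17707}{20601}$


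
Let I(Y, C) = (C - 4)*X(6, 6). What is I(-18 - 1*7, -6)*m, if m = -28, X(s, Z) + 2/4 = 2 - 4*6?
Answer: -6300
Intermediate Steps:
X(s, Z) = -45/2 (X(s, Z) = -½ + (2 - 4*6) = -½ + (2 - 24) = -½ - 22 = -45/2)
I(Y, C) = 90 - 45*C/2 (I(Y, C) = (C - 4)*(-45/2) = (-4 + C)*(-45/2) = 90 - 45*C/2)
I(-18 - 1*7, -6)*m = (90 - 45/2*(-6))*(-28) = (90 + 135)*(-28) = 225*(-28) = -6300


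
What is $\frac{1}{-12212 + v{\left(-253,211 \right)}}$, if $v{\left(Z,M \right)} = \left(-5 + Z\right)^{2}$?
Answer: $\frac{1}{54352} \approx 1.8399 \cdot 10^{-5}$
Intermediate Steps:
$\frac{1}{-12212 + v{\left(-253,211 \right)}} = \frac{1}{-12212 + \left(-5 - 253\right)^{2}} = \frac{1}{-12212 + \left(-258\right)^{2}} = \frac{1}{-12212 + 66564} = \frac{1}{54352}$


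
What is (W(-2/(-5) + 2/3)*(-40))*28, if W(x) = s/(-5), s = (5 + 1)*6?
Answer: 8064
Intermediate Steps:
s = 36 (s = 6*6 = 36)
W(x) = -36/5 (W(x) = 36/(-5) = 36*(-⅕) = -36/5)
(W(-2/(-5) + 2/3)*(-40))*28 = -36/5*(-40)*28 = 288*28 = 8064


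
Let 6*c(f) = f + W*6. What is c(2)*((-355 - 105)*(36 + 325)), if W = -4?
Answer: 1826660/3 ≈ 6.0889e+5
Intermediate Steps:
c(f) = -4 + f/6 (c(f) = (f - 4*6)/6 = (f - 24)/6 = (-24 + f)/6 = -4 + f/6)
c(2)*((-355 - 105)*(36 + 325)) = (-4 + (1/6)*2)*((-355 - 105)*(36 + 325)) = (-4 + 1/3)*(-460*361) = -11/3*(-166060) = 1826660/3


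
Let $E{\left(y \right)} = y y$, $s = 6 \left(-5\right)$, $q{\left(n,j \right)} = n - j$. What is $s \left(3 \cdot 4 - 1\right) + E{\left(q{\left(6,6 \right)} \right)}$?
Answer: $-330$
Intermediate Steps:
$s = -30$
$E{\left(y \right)} = y^{2}$
$s \left(3 \cdot 4 - 1\right) + E{\left(q{\left(6,6 \right)} \right)} = - 30 \left(3 \cdot 4 - 1\right) + \left(6 - 6\right)^{2} = - 30 \left(12 - 1\right) + \left(6 - 6\right)^{2} = \left(-30\right) 11 + 0^{2} = -330 + 0 = -330$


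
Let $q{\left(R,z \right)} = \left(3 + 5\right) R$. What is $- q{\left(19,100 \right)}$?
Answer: $-152$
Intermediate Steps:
$q{\left(R,z \right)} = 8 R$
$- q{\left(19,100 \right)} = - 8 \cdot 19 = \left(-1\right) 152 = -152$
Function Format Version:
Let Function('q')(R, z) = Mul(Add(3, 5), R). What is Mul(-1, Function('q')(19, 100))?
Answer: -152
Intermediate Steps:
Function('q')(R, z) = Mul(8, R)
Mul(-1, Function('q')(19, 100)) = Mul(-1, Mul(8, 19)) = Mul(-1, 152) = -152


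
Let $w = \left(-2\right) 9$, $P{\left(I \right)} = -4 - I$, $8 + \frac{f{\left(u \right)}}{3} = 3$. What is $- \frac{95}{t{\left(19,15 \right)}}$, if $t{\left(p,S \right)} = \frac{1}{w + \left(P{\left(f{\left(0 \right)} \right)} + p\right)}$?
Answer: $-1140$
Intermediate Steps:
$f{\left(u \right)} = -15$ ($f{\left(u \right)} = -24 + 3 \cdot 3 = -24 + 9 = -15$)
$w = -18$
$t{\left(p,S \right)} = \frac{1}{-7 + p}$ ($t{\left(p,S \right)} = \frac{1}{-18 + \left(\left(-4 - -15\right) + p\right)} = \frac{1}{-18 + \left(\left(-4 + 15\right) + p\right)} = \frac{1}{-18 + \left(11 + p\right)} = \frac{1}{-7 + p}$)
$- \frac{95}{t{\left(19,15 \right)}} = - \frac{95}{\frac{1}{-7 + 19}} = - \frac{95}{\frac{1}{12}} = - 95 \frac{1}{\frac{1}{12}} = - 95 \cdot 12 = \left(-1\right) 1140 = -1140$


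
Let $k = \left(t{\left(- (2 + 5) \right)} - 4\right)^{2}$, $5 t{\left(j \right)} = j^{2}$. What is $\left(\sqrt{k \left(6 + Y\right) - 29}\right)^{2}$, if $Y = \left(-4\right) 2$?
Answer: $- \frac{2407}{25} \approx -96.28$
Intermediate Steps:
$Y = -8$
$t{\left(j \right)} = \frac{j^{2}}{5}$
$k = \frac{841}{25}$ ($k = \left(\frac{\left(- (2 + 5)\right)^{2}}{5} - 4\right)^{2} = \left(\frac{\left(\left(-1\right) 7\right)^{2}}{5} - 4\right)^{2} = \left(\frac{\left(-7\right)^{2}}{5} - 4\right)^{2} = \left(\frac{1}{5} \cdot 49 - 4\right)^{2} = \left(\frac{49}{5} - 4\right)^{2} = \left(\frac{29}{5}\right)^{2} = \frac{841}{25} \approx 33.64$)
$\left(\sqrt{k \left(6 + Y\right) - 29}\right)^{2} = \left(\sqrt{\frac{841 \left(6 - 8\right)}{25} - 29}\right)^{2} = \left(\sqrt{\frac{841}{25} \left(-2\right) - 29}\right)^{2} = \left(\sqrt{- \frac{1682}{25} - 29}\right)^{2} = \left(\sqrt{- \frac{2407}{25}}\right)^{2} = \left(\frac{i \sqrt{2407}}{5}\right)^{2} = - \frac{2407}{25}$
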